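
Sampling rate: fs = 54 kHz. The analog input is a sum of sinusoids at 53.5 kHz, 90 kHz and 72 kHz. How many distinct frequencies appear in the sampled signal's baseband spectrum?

fs/2 = 27 kHz.
53.5 kHz > fs/2 = 27 kHz, folds to fs − 53.5 kHz = 0.5 kHz.
90 kHz mod fs = 36 kHz.
36 kHz > fs/2 = 27 kHz, folds to fs − 36 kHz = 18 kHz.
72 kHz mod fs = 18 kHz.
18 kHz ≤ fs/2 = 27 kHz, appears at 18 kHz.
Distinct values: {0.5 kHz, 18 kHz} → 2.

2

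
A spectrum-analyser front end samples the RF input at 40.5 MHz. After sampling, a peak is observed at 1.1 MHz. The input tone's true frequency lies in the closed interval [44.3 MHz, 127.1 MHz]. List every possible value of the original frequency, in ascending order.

Frequencies that alias to 1.1 MHz are k·fs ± 1.1 MHz for integer k ≥ 0.
k=0: 1.1 MHz.
k=1: 39.4 MHz, 41.6 MHz.
k=2: 79.9 MHz, 82.1 MHz.
k=3: 120.4 MHz, 122.6 MHz.
k=4: 160.9 MHz, 163.1 MHz.
Within [44.3 MHz, 127.1 MHz]: 79.9 MHz, 82.1 MHz, 120.4 MHz, 122.6 MHz.

79.9 MHz, 82.1 MHz, 120.4 MHz, 122.6 MHz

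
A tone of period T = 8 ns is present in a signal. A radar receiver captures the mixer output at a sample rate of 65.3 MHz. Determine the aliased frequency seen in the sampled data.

5.6 MHz

T = 8 ns → f = 1/T = 125 MHz.
125 MHz mod fs = 59.7 MHz.
59.7 MHz > fs/2 = 32.65 MHz, folds to fs − 59.7 MHz = 5.6 MHz.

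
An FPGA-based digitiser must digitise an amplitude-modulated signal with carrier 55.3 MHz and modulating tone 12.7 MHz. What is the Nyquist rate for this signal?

136 MHz

AM sidebands sit at fc ± fm = 42.6 MHz and 68 MHz.
Highest-frequency component: 68 MHz.
Nyquist rate = 2 × 68 MHz = 136 MHz.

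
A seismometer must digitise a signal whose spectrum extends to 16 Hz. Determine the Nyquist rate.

Nyquist rate = 2 × 16 Hz = 32 Hz.

32 Hz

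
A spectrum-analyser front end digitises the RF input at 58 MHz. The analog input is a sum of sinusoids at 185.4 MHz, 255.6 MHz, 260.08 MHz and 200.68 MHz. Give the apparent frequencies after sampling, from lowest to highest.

fs/2 = 29 MHz.
185.4 MHz mod fs = 11.4 MHz.
11.4 MHz ≤ fs/2 = 29 MHz, appears at 11.4 MHz.
255.6 MHz mod fs = 23.6 MHz.
23.6 MHz ≤ fs/2 = 29 MHz, appears at 23.6 MHz.
260.08 MHz mod fs = 28.08 MHz.
28.08 MHz ≤ fs/2 = 29 MHz, appears at 28.08 MHz.
200.68 MHz mod fs = 26.68 MHz.
26.68 MHz ≤ fs/2 = 29 MHz, appears at 26.68 MHz.
Distinct values: {11.4 MHz, 23.6 MHz, 26.68 MHz, 28.08 MHz}.

11.4 MHz, 23.6 MHz, 26.68 MHz, 28.08 MHz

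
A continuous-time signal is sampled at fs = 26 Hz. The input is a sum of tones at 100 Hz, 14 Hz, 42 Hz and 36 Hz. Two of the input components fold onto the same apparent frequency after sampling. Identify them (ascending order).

fs/2 = 13 Hz.
100 Hz mod fs = 22 Hz.
22 Hz > fs/2 = 13 Hz, folds to fs − 22 Hz = 4 Hz.
14 Hz > fs/2 = 13 Hz, folds to fs − 14 Hz = 12 Hz.
42 Hz mod fs = 16 Hz.
16 Hz > fs/2 = 13 Hz, folds to fs − 16 Hz = 10 Hz.
36 Hz mod fs = 10 Hz.
10 Hz ≤ fs/2 = 13 Hz, appears at 10 Hz.
36 Hz and 42 Hz both map to 10 Hz.

36 Hz, 42 Hz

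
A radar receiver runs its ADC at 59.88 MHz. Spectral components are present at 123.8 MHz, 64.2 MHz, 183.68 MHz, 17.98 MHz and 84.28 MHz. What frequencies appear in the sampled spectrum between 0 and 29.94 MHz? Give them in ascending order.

fs/2 = 29.94 MHz.
123.8 MHz mod fs = 4.04 MHz.
4.04 MHz ≤ fs/2 = 29.94 MHz, appears at 4.04 MHz.
64.2 MHz mod fs = 4.32 MHz.
4.32 MHz ≤ fs/2 = 29.94 MHz, appears at 4.32 MHz.
183.68 MHz mod fs = 4.04 MHz.
4.04 MHz ≤ fs/2 = 29.94 MHz, appears at 4.04 MHz.
17.98 MHz ≤ fs/2 = 29.94 MHz, passes unchanged.
84.28 MHz mod fs = 24.4 MHz.
24.4 MHz ≤ fs/2 = 29.94 MHz, appears at 24.4 MHz.
Distinct values: {4.04 MHz, 4.32 MHz, 17.98 MHz, 24.4 MHz}.

4.04 MHz, 4.32 MHz, 17.98 MHz, 24.4 MHz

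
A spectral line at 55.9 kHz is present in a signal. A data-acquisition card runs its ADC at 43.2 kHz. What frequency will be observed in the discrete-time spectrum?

12.7 kHz

55.9 kHz mod fs = 12.7 kHz.
12.7 kHz ≤ fs/2 = 21.6 kHz, appears at 12.7 kHz.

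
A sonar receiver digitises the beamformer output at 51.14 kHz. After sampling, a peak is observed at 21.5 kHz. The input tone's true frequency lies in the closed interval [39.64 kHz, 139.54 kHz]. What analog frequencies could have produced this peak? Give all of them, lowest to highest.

72.64 kHz, 80.78 kHz, 123.78 kHz, 131.92 kHz

Frequencies that alias to 21.5 kHz are k·fs ± 21.5 kHz for integer k ≥ 0.
k=0: 21.5 kHz.
k=1: 29.64 kHz, 72.64 kHz.
k=2: 80.78 kHz, 123.78 kHz.
k=3: 131.92 kHz, 174.92 kHz.
k=4: 183.06 kHz, 226.06 kHz.
Within [39.64 kHz, 139.54 kHz]: 72.64 kHz, 80.78 kHz, 123.78 kHz, 131.92 kHz.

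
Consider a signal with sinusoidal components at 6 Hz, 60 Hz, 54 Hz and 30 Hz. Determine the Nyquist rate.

120 Hz

Highest-frequency component: 60 Hz.
Nyquist rate = 2 × 60 Hz = 120 Hz.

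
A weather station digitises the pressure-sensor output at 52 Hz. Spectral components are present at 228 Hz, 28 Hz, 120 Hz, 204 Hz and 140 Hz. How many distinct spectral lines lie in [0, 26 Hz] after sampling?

4

fs/2 = 26 Hz.
228 Hz mod fs = 20 Hz.
20 Hz ≤ fs/2 = 26 Hz, appears at 20 Hz.
28 Hz > fs/2 = 26 Hz, folds to fs − 28 Hz = 24 Hz.
120 Hz mod fs = 16 Hz.
16 Hz ≤ fs/2 = 26 Hz, appears at 16 Hz.
204 Hz mod fs = 48 Hz.
48 Hz > fs/2 = 26 Hz, folds to fs − 48 Hz = 4 Hz.
140 Hz mod fs = 36 Hz.
36 Hz > fs/2 = 26 Hz, folds to fs − 36 Hz = 16 Hz.
Distinct values: {4 Hz, 16 Hz, 20 Hz, 24 Hz} → 4.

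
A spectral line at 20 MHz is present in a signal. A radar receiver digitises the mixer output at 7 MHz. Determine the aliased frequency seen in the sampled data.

1 MHz

20 MHz mod fs = 6 MHz.
6 MHz > fs/2 = 3.5 MHz, folds to fs − 6 MHz = 1 MHz.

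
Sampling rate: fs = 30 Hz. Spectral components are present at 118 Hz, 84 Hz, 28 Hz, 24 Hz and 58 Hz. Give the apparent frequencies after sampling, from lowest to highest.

fs/2 = 15 Hz.
118 Hz mod fs = 28 Hz.
28 Hz > fs/2 = 15 Hz, folds to fs − 28 Hz = 2 Hz.
84 Hz mod fs = 24 Hz.
24 Hz > fs/2 = 15 Hz, folds to fs − 24 Hz = 6 Hz.
28 Hz > fs/2 = 15 Hz, folds to fs − 28 Hz = 2 Hz.
24 Hz > fs/2 = 15 Hz, folds to fs − 24 Hz = 6 Hz.
58 Hz mod fs = 28 Hz.
28 Hz > fs/2 = 15 Hz, folds to fs − 28 Hz = 2 Hz.
Distinct values: {2 Hz, 6 Hz}.

2 Hz, 6 Hz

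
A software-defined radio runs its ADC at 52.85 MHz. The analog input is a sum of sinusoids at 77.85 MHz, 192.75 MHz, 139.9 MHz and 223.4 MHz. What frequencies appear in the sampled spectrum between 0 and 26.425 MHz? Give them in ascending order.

12 MHz, 18.65 MHz, 25 MHz

fs/2 = 26.425 MHz.
77.85 MHz mod fs = 25 MHz.
25 MHz ≤ fs/2 = 26.425 MHz, appears at 25 MHz.
192.75 MHz mod fs = 34.2 MHz.
34.2 MHz > fs/2 = 26.425 MHz, folds to fs − 34.2 MHz = 18.65 MHz.
139.9 MHz mod fs = 34.2 MHz.
34.2 MHz > fs/2 = 26.425 MHz, folds to fs − 34.2 MHz = 18.65 MHz.
223.4 MHz mod fs = 12 MHz.
12 MHz ≤ fs/2 = 26.425 MHz, appears at 12 MHz.
Distinct values: {12 MHz, 18.65 MHz, 25 MHz}.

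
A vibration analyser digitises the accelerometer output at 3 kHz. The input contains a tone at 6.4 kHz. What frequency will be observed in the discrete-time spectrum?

6.4 kHz mod fs = 0.4 kHz.
0.4 kHz ≤ fs/2 = 1.5 kHz, appears at 0.4 kHz.

0.4 kHz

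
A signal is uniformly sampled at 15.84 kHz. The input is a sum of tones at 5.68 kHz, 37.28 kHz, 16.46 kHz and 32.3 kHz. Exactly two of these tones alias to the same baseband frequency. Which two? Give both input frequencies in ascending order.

16.46 kHz, 32.3 kHz

fs/2 = 7.92 kHz.
5.68 kHz ≤ fs/2 = 7.92 kHz, passes unchanged.
37.28 kHz mod fs = 5.6 kHz.
5.6 kHz ≤ fs/2 = 7.92 kHz, appears at 5.6 kHz.
16.46 kHz mod fs = 0.62 kHz.
0.62 kHz ≤ fs/2 = 7.92 kHz, appears at 0.62 kHz.
32.3 kHz mod fs = 0.62 kHz.
0.62 kHz ≤ fs/2 = 7.92 kHz, appears at 0.62 kHz.
16.46 kHz and 32.3 kHz both map to 0.62 kHz.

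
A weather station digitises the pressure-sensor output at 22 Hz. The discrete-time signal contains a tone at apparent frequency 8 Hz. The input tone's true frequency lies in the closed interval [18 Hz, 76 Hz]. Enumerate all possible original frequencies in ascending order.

30 Hz, 36 Hz, 52 Hz, 58 Hz, 74 Hz

Frequencies that alias to 8 Hz are k·fs ± 8 Hz for integer k ≥ 0.
k=0: 8 Hz.
k=1: 14 Hz, 30 Hz.
k=2: 36 Hz, 52 Hz.
k=3: 58 Hz, 74 Hz.
k=4: 80 Hz, 96 Hz.
Within [18 Hz, 76 Hz]: 30 Hz, 36 Hz, 52 Hz, 58 Hz, 74 Hz.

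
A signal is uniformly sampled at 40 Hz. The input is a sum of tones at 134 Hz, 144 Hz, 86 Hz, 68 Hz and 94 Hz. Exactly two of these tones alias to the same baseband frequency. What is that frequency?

14 Hz

fs/2 = 20 Hz.
134 Hz mod fs = 14 Hz.
14 Hz ≤ fs/2 = 20 Hz, appears at 14 Hz.
144 Hz mod fs = 24 Hz.
24 Hz > fs/2 = 20 Hz, folds to fs − 24 Hz = 16 Hz.
86 Hz mod fs = 6 Hz.
6 Hz ≤ fs/2 = 20 Hz, appears at 6 Hz.
68 Hz mod fs = 28 Hz.
28 Hz > fs/2 = 20 Hz, folds to fs − 28 Hz = 12 Hz.
94 Hz mod fs = 14 Hz.
14 Hz ≤ fs/2 = 20 Hz, appears at 14 Hz.
94 Hz and 134 Hz both map to 14 Hz.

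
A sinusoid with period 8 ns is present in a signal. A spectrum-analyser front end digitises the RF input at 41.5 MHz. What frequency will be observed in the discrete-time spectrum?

0.5 MHz

T = 8 ns → f = 1/T = 125 MHz.
125 MHz mod fs = 0.5 MHz.
0.5 MHz ≤ fs/2 = 20.75 MHz, appears at 0.5 MHz.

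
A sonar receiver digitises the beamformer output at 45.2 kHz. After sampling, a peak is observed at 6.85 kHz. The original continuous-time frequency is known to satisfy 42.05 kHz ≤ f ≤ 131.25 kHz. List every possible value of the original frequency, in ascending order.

52.05 kHz, 83.55 kHz, 97.25 kHz, 128.75 kHz

Frequencies that alias to 6.85 kHz are k·fs ± 6.85 kHz for integer k ≥ 0.
k=0: 6.85 kHz.
k=1: 38.35 kHz, 52.05 kHz.
k=2: 83.55 kHz, 97.25 kHz.
k=3: 128.75 kHz, 142.45 kHz.
k=4: 173.95 kHz, 187.65 kHz.
Within [42.05 kHz, 131.25 kHz]: 52.05 kHz, 83.55 kHz, 97.25 kHz, 128.75 kHz.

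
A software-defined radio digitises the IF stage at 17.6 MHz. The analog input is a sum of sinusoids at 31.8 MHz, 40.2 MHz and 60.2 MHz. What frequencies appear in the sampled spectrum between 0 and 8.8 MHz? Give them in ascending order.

3.4 MHz, 5 MHz, 7.4 MHz

fs/2 = 8.8 MHz.
31.8 MHz mod fs = 14.2 MHz.
14.2 MHz > fs/2 = 8.8 MHz, folds to fs − 14.2 MHz = 3.4 MHz.
40.2 MHz mod fs = 5 MHz.
5 MHz ≤ fs/2 = 8.8 MHz, appears at 5 MHz.
60.2 MHz mod fs = 7.4 MHz.
7.4 MHz ≤ fs/2 = 8.8 MHz, appears at 7.4 MHz.
Distinct values: {3.4 MHz, 5 MHz, 7.4 MHz}.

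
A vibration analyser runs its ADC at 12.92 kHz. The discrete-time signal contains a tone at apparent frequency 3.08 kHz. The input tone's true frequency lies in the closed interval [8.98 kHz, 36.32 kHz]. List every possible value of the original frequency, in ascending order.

Frequencies that alias to 3.08 kHz are k·fs ± 3.08 kHz for integer k ≥ 0.
k=0: 3.08 kHz.
k=1: 9.84 kHz, 16 kHz.
k=2: 22.76 kHz, 28.92 kHz.
k=3: 35.68 kHz, 41.84 kHz.
k=4: 48.6 kHz, 54.76 kHz.
Within [8.98 kHz, 36.32 kHz]: 9.84 kHz, 16 kHz, 22.76 kHz, 28.92 kHz, 35.68 kHz.

9.84 kHz, 16 kHz, 22.76 kHz, 28.92 kHz, 35.68 kHz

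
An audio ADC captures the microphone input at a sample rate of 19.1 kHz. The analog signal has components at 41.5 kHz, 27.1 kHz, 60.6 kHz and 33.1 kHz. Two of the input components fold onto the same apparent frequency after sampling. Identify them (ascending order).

fs/2 = 9.55 kHz.
41.5 kHz mod fs = 3.3 kHz.
3.3 kHz ≤ fs/2 = 9.55 kHz, appears at 3.3 kHz.
27.1 kHz mod fs = 8 kHz.
8 kHz ≤ fs/2 = 9.55 kHz, appears at 8 kHz.
60.6 kHz mod fs = 3.3 kHz.
3.3 kHz ≤ fs/2 = 9.55 kHz, appears at 3.3 kHz.
33.1 kHz mod fs = 14 kHz.
14 kHz > fs/2 = 9.55 kHz, folds to fs − 14 kHz = 5.1 kHz.
41.5 kHz and 60.6 kHz both map to 3.3 kHz.

41.5 kHz, 60.6 kHz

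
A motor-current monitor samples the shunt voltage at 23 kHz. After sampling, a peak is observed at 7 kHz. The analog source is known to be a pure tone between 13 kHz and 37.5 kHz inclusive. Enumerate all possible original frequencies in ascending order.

Frequencies that alias to 7 kHz are k·fs ± 7 kHz for integer k ≥ 0.
k=0: 7 kHz.
k=1: 16 kHz, 30 kHz.
k=2: 39 kHz, 53 kHz.
Within [13 kHz, 37.5 kHz]: 16 kHz, 30 kHz.

16 kHz, 30 kHz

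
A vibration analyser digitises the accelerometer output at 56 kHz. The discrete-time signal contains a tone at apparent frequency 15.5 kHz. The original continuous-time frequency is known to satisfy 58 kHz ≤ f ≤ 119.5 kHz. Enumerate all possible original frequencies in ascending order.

Frequencies that alias to 15.5 kHz are k·fs ± 15.5 kHz for integer k ≥ 0.
k=0: 15.5 kHz.
k=1: 40.5 kHz, 71.5 kHz.
k=2: 96.5 kHz, 127.5 kHz.
k=3: 152.5 kHz, 183.5 kHz.
Within [58 kHz, 119.5 kHz]: 71.5 kHz, 96.5 kHz.

71.5 kHz, 96.5 kHz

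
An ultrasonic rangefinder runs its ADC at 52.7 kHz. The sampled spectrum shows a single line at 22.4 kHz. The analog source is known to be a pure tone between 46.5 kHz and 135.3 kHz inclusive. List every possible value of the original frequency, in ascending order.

75.1 kHz, 83 kHz, 127.8 kHz

Frequencies that alias to 22.4 kHz are k·fs ± 22.4 kHz for integer k ≥ 0.
k=0: 22.4 kHz.
k=1: 30.3 kHz, 75.1 kHz.
k=2: 83 kHz, 127.8 kHz.
k=3: 135.7 kHz, 180.5 kHz.
Within [46.5 kHz, 135.3 kHz]: 75.1 kHz, 83 kHz, 127.8 kHz.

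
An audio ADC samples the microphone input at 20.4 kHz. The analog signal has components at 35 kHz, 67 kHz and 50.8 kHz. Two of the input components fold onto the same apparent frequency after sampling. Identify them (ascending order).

fs/2 = 10.2 kHz.
35 kHz mod fs = 14.6 kHz.
14.6 kHz > fs/2 = 10.2 kHz, folds to fs − 14.6 kHz = 5.8 kHz.
67 kHz mod fs = 5.8 kHz.
5.8 kHz ≤ fs/2 = 10.2 kHz, appears at 5.8 kHz.
50.8 kHz mod fs = 10 kHz.
10 kHz ≤ fs/2 = 10.2 kHz, appears at 10 kHz.
35 kHz and 67 kHz both map to 5.8 kHz.

35 kHz, 67 kHz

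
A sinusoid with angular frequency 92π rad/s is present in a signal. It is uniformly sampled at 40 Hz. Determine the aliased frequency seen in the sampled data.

6 Hz

ω = 92π rad/s → f = ω/(2π) = 46 Hz.
46 Hz mod fs = 6 Hz.
6 Hz ≤ fs/2 = 20 Hz, appears at 6 Hz.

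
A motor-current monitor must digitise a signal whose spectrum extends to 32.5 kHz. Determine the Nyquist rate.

65 kHz

Nyquist rate = 2 × 32.5 kHz = 65 kHz.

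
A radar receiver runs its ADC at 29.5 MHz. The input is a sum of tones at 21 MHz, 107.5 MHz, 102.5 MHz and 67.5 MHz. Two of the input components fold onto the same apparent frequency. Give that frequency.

8.5 MHz

fs/2 = 14.75 MHz.
21 MHz > fs/2 = 14.75 MHz, folds to fs − 21 MHz = 8.5 MHz.
107.5 MHz mod fs = 19 MHz.
19 MHz > fs/2 = 14.75 MHz, folds to fs − 19 MHz = 10.5 MHz.
102.5 MHz mod fs = 14 MHz.
14 MHz ≤ fs/2 = 14.75 MHz, appears at 14 MHz.
67.5 MHz mod fs = 8.5 MHz.
8.5 MHz ≤ fs/2 = 14.75 MHz, appears at 8.5 MHz.
21 MHz and 67.5 MHz both map to 8.5 MHz.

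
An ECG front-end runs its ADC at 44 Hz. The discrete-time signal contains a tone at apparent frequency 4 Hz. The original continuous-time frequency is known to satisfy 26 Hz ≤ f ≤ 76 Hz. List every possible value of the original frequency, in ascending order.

40 Hz, 48 Hz

Frequencies that alias to 4 Hz are k·fs ± 4 Hz for integer k ≥ 0.
k=0: 4 Hz.
k=1: 40 Hz, 48 Hz.
k=2: 84 Hz, 92 Hz.
Within [26 Hz, 76 Hz]: 40 Hz, 48 Hz.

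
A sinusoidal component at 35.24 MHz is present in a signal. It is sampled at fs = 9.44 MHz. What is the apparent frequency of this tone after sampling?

35.24 MHz mod fs = 6.92 MHz.
6.92 MHz > fs/2 = 4.72 MHz, folds to fs − 6.92 MHz = 2.52 MHz.

2.52 MHz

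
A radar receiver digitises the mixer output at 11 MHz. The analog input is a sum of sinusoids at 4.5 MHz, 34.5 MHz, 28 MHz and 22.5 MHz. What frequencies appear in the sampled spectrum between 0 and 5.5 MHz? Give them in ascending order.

fs/2 = 5.5 MHz.
4.5 MHz ≤ fs/2 = 5.5 MHz, passes unchanged.
34.5 MHz mod fs = 1.5 MHz.
1.5 MHz ≤ fs/2 = 5.5 MHz, appears at 1.5 MHz.
28 MHz mod fs = 6 MHz.
6 MHz > fs/2 = 5.5 MHz, folds to fs − 6 MHz = 5 MHz.
22.5 MHz mod fs = 0.5 MHz.
0.5 MHz ≤ fs/2 = 5.5 MHz, appears at 0.5 MHz.
Distinct values: {0.5 MHz, 1.5 MHz, 4.5 MHz, 5 MHz}.

0.5 MHz, 1.5 MHz, 4.5 MHz, 5 MHz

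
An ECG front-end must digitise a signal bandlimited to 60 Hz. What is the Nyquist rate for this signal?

120 Hz

Nyquist rate = 2 × 60 Hz = 120 Hz.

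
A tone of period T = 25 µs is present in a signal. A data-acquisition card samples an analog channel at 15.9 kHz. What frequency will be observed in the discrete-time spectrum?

T = 25 µs → f = 1/T = 40 kHz.
40 kHz mod fs = 8.2 kHz.
8.2 kHz > fs/2 = 7.95 kHz, folds to fs − 8.2 kHz = 7.7 kHz.

7.7 kHz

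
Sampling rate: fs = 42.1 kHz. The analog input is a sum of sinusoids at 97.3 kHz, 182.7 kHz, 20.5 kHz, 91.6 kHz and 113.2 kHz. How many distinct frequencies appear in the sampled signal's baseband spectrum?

fs/2 = 21.05 kHz.
97.3 kHz mod fs = 13.1 kHz.
13.1 kHz ≤ fs/2 = 21.05 kHz, appears at 13.1 kHz.
182.7 kHz mod fs = 14.3 kHz.
14.3 kHz ≤ fs/2 = 21.05 kHz, appears at 14.3 kHz.
20.5 kHz ≤ fs/2 = 21.05 kHz, passes unchanged.
91.6 kHz mod fs = 7.4 kHz.
7.4 kHz ≤ fs/2 = 21.05 kHz, appears at 7.4 kHz.
113.2 kHz mod fs = 29 kHz.
29 kHz > fs/2 = 21.05 kHz, folds to fs − 29 kHz = 13.1 kHz.
Distinct values: {7.4 kHz, 13.1 kHz, 14.3 kHz, 20.5 kHz} → 4.

4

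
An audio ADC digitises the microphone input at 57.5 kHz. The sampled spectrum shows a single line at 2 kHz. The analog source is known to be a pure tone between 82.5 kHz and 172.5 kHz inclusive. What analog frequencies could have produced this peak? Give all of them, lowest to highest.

113 kHz, 117 kHz, 170.5 kHz

Frequencies that alias to 2 kHz are k·fs ± 2 kHz for integer k ≥ 0.
k=0: 2 kHz.
k=1: 55.5 kHz, 59.5 kHz.
k=2: 113 kHz, 117 kHz.
k=3: 170.5 kHz, 174.5 kHz.
k=4: 228 kHz, 232 kHz.
Within [82.5 kHz, 172.5 kHz]: 113 kHz, 117 kHz, 170.5 kHz.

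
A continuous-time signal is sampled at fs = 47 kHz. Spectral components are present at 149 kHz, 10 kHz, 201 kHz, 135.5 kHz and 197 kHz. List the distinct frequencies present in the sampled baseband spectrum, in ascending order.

5.5 kHz, 8 kHz, 9 kHz, 10 kHz, 13 kHz

fs/2 = 23.5 kHz.
149 kHz mod fs = 8 kHz.
8 kHz ≤ fs/2 = 23.5 kHz, appears at 8 kHz.
10 kHz ≤ fs/2 = 23.5 kHz, passes unchanged.
201 kHz mod fs = 13 kHz.
13 kHz ≤ fs/2 = 23.5 kHz, appears at 13 kHz.
135.5 kHz mod fs = 41.5 kHz.
41.5 kHz > fs/2 = 23.5 kHz, folds to fs − 41.5 kHz = 5.5 kHz.
197 kHz mod fs = 9 kHz.
9 kHz ≤ fs/2 = 23.5 kHz, appears at 9 kHz.
Distinct values: {5.5 kHz, 8 kHz, 9 kHz, 10 kHz, 13 kHz}.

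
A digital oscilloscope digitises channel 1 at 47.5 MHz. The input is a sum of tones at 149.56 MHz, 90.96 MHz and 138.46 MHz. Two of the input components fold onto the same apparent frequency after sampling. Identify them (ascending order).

fs/2 = 23.75 MHz.
149.56 MHz mod fs = 7.06 MHz.
7.06 MHz ≤ fs/2 = 23.75 MHz, appears at 7.06 MHz.
90.96 MHz mod fs = 43.46 MHz.
43.46 MHz > fs/2 = 23.75 MHz, folds to fs − 43.46 MHz = 4.04 MHz.
138.46 MHz mod fs = 43.46 MHz.
43.46 MHz > fs/2 = 23.75 MHz, folds to fs − 43.46 MHz = 4.04 MHz.
90.96 MHz and 138.46 MHz both map to 4.04 MHz.

90.96 MHz, 138.46 MHz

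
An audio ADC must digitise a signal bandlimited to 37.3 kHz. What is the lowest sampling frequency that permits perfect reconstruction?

74.6 kHz

Nyquist rate = 2 × 37.3 kHz = 74.6 kHz.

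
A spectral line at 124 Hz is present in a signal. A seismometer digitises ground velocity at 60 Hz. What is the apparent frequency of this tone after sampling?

4 Hz

124 Hz mod fs = 4 Hz.
4 Hz ≤ fs/2 = 30 Hz, appears at 4 Hz.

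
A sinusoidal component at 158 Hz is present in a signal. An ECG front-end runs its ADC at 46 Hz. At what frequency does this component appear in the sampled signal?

158 Hz mod fs = 20 Hz.
20 Hz ≤ fs/2 = 23 Hz, appears at 20 Hz.

20 Hz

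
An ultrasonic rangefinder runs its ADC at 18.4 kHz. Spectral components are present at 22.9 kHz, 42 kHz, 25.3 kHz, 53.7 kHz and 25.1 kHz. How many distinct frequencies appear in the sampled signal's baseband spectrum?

5

fs/2 = 9.2 kHz.
22.9 kHz mod fs = 4.5 kHz.
4.5 kHz ≤ fs/2 = 9.2 kHz, appears at 4.5 kHz.
42 kHz mod fs = 5.2 kHz.
5.2 kHz ≤ fs/2 = 9.2 kHz, appears at 5.2 kHz.
25.3 kHz mod fs = 6.9 kHz.
6.9 kHz ≤ fs/2 = 9.2 kHz, appears at 6.9 kHz.
53.7 kHz mod fs = 16.9 kHz.
16.9 kHz > fs/2 = 9.2 kHz, folds to fs − 16.9 kHz = 1.5 kHz.
25.1 kHz mod fs = 6.7 kHz.
6.7 kHz ≤ fs/2 = 9.2 kHz, appears at 6.7 kHz.
Distinct values: {1.5 kHz, 4.5 kHz, 5.2 kHz, 6.7 kHz, 6.9 kHz} → 5.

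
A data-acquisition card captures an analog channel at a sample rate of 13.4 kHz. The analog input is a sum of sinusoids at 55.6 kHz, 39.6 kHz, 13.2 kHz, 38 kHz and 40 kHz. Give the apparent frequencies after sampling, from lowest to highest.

0.2 kHz, 0.6 kHz, 2 kHz, 2.2 kHz

fs/2 = 6.7 kHz.
55.6 kHz mod fs = 2 kHz.
2 kHz ≤ fs/2 = 6.7 kHz, appears at 2 kHz.
39.6 kHz mod fs = 12.8 kHz.
12.8 kHz > fs/2 = 6.7 kHz, folds to fs − 12.8 kHz = 0.6 kHz.
13.2 kHz > fs/2 = 6.7 kHz, folds to fs − 13.2 kHz = 0.2 kHz.
38 kHz mod fs = 11.2 kHz.
11.2 kHz > fs/2 = 6.7 kHz, folds to fs − 11.2 kHz = 2.2 kHz.
40 kHz mod fs = 13.2 kHz.
13.2 kHz > fs/2 = 6.7 kHz, folds to fs − 13.2 kHz = 0.2 kHz.
Distinct values: {0.2 kHz, 0.6 kHz, 2 kHz, 2.2 kHz}.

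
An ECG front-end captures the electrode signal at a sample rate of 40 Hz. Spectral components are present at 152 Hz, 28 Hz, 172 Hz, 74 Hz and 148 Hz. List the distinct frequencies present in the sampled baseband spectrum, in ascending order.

fs/2 = 20 Hz.
152 Hz mod fs = 32 Hz.
32 Hz > fs/2 = 20 Hz, folds to fs − 32 Hz = 8 Hz.
28 Hz > fs/2 = 20 Hz, folds to fs − 28 Hz = 12 Hz.
172 Hz mod fs = 12 Hz.
12 Hz ≤ fs/2 = 20 Hz, appears at 12 Hz.
74 Hz mod fs = 34 Hz.
34 Hz > fs/2 = 20 Hz, folds to fs − 34 Hz = 6 Hz.
148 Hz mod fs = 28 Hz.
28 Hz > fs/2 = 20 Hz, folds to fs − 28 Hz = 12 Hz.
Distinct values: {6 Hz, 8 Hz, 12 Hz}.

6 Hz, 8 Hz, 12 Hz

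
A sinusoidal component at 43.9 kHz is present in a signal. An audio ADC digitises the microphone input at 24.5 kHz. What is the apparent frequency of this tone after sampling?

5.1 kHz

43.9 kHz mod fs = 19.4 kHz.
19.4 kHz > fs/2 = 12.25 kHz, folds to fs − 19.4 kHz = 5.1 kHz.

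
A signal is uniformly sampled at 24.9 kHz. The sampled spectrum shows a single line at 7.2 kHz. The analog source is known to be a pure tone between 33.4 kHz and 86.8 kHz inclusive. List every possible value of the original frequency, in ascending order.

Frequencies that alias to 7.2 kHz are k·fs ± 7.2 kHz for integer k ≥ 0.
k=0: 7.2 kHz.
k=1: 17.7 kHz, 32.1 kHz.
k=2: 42.6 kHz, 57 kHz.
k=3: 67.5 kHz, 81.9 kHz.
k=4: 92.4 kHz, 106.8 kHz.
Within [33.4 kHz, 86.8 kHz]: 42.6 kHz, 57 kHz, 67.5 kHz, 81.9 kHz.

42.6 kHz, 57 kHz, 67.5 kHz, 81.9 kHz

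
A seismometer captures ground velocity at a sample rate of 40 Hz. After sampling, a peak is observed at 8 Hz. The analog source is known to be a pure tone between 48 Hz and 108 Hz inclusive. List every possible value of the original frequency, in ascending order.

Frequencies that alias to 8 Hz are k·fs ± 8 Hz for integer k ≥ 0.
k=0: 8 Hz.
k=1: 32 Hz, 48 Hz.
k=2: 72 Hz, 88 Hz.
k=3: 112 Hz, 128 Hz.
Within [48 Hz, 108 Hz]: 48 Hz, 72 Hz, 88 Hz.

48 Hz, 72 Hz, 88 Hz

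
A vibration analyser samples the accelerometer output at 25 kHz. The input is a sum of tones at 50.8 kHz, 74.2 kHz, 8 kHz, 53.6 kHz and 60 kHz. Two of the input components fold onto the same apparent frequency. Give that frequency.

fs/2 = 12.5 kHz.
50.8 kHz mod fs = 0.8 kHz.
0.8 kHz ≤ fs/2 = 12.5 kHz, appears at 0.8 kHz.
74.2 kHz mod fs = 24.2 kHz.
24.2 kHz > fs/2 = 12.5 kHz, folds to fs − 24.2 kHz = 0.8 kHz.
8 kHz ≤ fs/2 = 12.5 kHz, passes unchanged.
53.6 kHz mod fs = 3.6 kHz.
3.6 kHz ≤ fs/2 = 12.5 kHz, appears at 3.6 kHz.
60 kHz mod fs = 10 kHz.
10 kHz ≤ fs/2 = 12.5 kHz, appears at 10 kHz.
50.8 kHz and 74.2 kHz both map to 0.8 kHz.

0.8 kHz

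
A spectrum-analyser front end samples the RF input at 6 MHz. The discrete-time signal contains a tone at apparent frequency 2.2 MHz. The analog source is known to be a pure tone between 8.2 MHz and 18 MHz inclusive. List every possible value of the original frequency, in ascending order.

Frequencies that alias to 2.2 MHz are k·fs ± 2.2 MHz for integer k ≥ 0.
k=0: 2.2 MHz.
k=1: 3.8 MHz, 8.2 MHz.
k=2: 9.8 MHz, 14.2 MHz.
k=3: 15.8 MHz, 20.2 MHz.
k=4: 21.8 MHz, 26.2 MHz.
Within [8.2 MHz, 18 MHz]: 8.2 MHz, 9.8 MHz, 14.2 MHz, 15.8 MHz.

8.2 MHz, 9.8 MHz, 14.2 MHz, 15.8 MHz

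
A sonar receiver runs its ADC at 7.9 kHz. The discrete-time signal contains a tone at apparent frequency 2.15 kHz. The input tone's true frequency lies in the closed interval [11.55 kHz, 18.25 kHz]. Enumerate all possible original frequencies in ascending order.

Frequencies that alias to 2.15 kHz are k·fs ± 2.15 kHz for integer k ≥ 0.
k=0: 2.15 kHz.
k=1: 5.75 kHz, 10.05 kHz.
k=2: 13.65 kHz, 17.95 kHz.
k=3: 21.55 kHz, 25.85 kHz.
Within [11.55 kHz, 18.25 kHz]: 13.65 kHz, 17.95 kHz.

13.65 kHz, 17.95 kHz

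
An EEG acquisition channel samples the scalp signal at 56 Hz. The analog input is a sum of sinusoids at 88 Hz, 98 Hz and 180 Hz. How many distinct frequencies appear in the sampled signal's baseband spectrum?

fs/2 = 28 Hz.
88 Hz mod fs = 32 Hz.
32 Hz > fs/2 = 28 Hz, folds to fs − 32 Hz = 24 Hz.
98 Hz mod fs = 42 Hz.
42 Hz > fs/2 = 28 Hz, folds to fs − 42 Hz = 14 Hz.
180 Hz mod fs = 12 Hz.
12 Hz ≤ fs/2 = 28 Hz, appears at 12 Hz.
Distinct values: {12 Hz, 14 Hz, 24 Hz} → 3.

3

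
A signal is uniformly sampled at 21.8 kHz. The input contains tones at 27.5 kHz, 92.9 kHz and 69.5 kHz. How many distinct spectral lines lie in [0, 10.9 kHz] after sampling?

fs/2 = 10.9 kHz.
27.5 kHz mod fs = 5.7 kHz.
5.7 kHz ≤ fs/2 = 10.9 kHz, appears at 5.7 kHz.
92.9 kHz mod fs = 5.7 kHz.
5.7 kHz ≤ fs/2 = 10.9 kHz, appears at 5.7 kHz.
69.5 kHz mod fs = 4.1 kHz.
4.1 kHz ≤ fs/2 = 10.9 kHz, appears at 4.1 kHz.
Distinct values: {4.1 kHz, 5.7 kHz} → 2.

2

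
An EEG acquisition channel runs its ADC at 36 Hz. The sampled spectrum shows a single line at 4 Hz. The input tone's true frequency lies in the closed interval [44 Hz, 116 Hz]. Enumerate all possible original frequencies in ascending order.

68 Hz, 76 Hz, 104 Hz, 112 Hz

Frequencies that alias to 4 Hz are k·fs ± 4 Hz for integer k ≥ 0.
k=0: 4 Hz.
k=1: 32 Hz, 40 Hz.
k=2: 68 Hz, 76 Hz.
k=3: 104 Hz, 112 Hz.
k=4: 140 Hz, 148 Hz.
Within [44 Hz, 116 Hz]: 68 Hz, 76 Hz, 104 Hz, 112 Hz.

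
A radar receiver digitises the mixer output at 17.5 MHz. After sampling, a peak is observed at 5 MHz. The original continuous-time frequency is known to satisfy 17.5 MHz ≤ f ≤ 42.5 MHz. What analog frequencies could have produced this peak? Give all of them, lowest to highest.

22.5 MHz, 30 MHz, 40 MHz

Frequencies that alias to 5 MHz are k·fs ± 5 MHz for integer k ≥ 0.
k=0: 5 MHz.
k=1: 12.5 MHz, 22.5 MHz.
k=2: 30 MHz, 40 MHz.
k=3: 47.5 MHz, 57.5 MHz.
Within [17.5 MHz, 42.5 MHz]: 22.5 MHz, 30 MHz, 40 MHz.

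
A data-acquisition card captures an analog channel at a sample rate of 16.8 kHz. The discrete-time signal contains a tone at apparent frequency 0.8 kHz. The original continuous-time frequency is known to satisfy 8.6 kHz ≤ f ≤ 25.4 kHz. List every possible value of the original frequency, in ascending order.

16 kHz, 17.6 kHz

Frequencies that alias to 0.8 kHz are k·fs ± 0.8 kHz for integer k ≥ 0.
k=0: 0.8 kHz.
k=1: 16 kHz, 17.6 kHz.
k=2: 32.8 kHz, 34.4 kHz.
Within [8.6 kHz, 25.4 kHz]: 16 kHz, 17.6 kHz.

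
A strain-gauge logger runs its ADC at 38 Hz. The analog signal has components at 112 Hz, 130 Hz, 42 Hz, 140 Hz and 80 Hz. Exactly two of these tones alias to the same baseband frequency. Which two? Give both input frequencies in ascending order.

42 Hz, 80 Hz

fs/2 = 19 Hz.
112 Hz mod fs = 36 Hz.
36 Hz > fs/2 = 19 Hz, folds to fs − 36 Hz = 2 Hz.
130 Hz mod fs = 16 Hz.
16 Hz ≤ fs/2 = 19 Hz, appears at 16 Hz.
42 Hz mod fs = 4 Hz.
4 Hz ≤ fs/2 = 19 Hz, appears at 4 Hz.
140 Hz mod fs = 26 Hz.
26 Hz > fs/2 = 19 Hz, folds to fs − 26 Hz = 12 Hz.
80 Hz mod fs = 4 Hz.
4 Hz ≤ fs/2 = 19 Hz, appears at 4 Hz.
42 Hz and 80 Hz both map to 4 Hz.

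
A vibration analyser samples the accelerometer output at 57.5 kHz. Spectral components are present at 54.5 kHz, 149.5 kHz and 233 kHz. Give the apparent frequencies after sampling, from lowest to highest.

fs/2 = 28.75 kHz.
54.5 kHz > fs/2 = 28.75 kHz, folds to fs − 54.5 kHz = 3 kHz.
149.5 kHz mod fs = 34.5 kHz.
34.5 kHz > fs/2 = 28.75 kHz, folds to fs − 34.5 kHz = 23 kHz.
233 kHz mod fs = 3 kHz.
3 kHz ≤ fs/2 = 28.75 kHz, appears at 3 kHz.
Distinct values: {3 kHz, 23 kHz}.

3 kHz, 23 kHz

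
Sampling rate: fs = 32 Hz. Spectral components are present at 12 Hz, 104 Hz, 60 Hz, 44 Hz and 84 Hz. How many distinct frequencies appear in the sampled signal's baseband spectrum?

fs/2 = 16 Hz.
12 Hz ≤ fs/2 = 16 Hz, passes unchanged.
104 Hz mod fs = 8 Hz.
8 Hz ≤ fs/2 = 16 Hz, appears at 8 Hz.
60 Hz mod fs = 28 Hz.
28 Hz > fs/2 = 16 Hz, folds to fs − 28 Hz = 4 Hz.
44 Hz mod fs = 12 Hz.
12 Hz ≤ fs/2 = 16 Hz, appears at 12 Hz.
84 Hz mod fs = 20 Hz.
20 Hz > fs/2 = 16 Hz, folds to fs − 20 Hz = 12 Hz.
Distinct values: {4 Hz, 8 Hz, 12 Hz} → 3.

3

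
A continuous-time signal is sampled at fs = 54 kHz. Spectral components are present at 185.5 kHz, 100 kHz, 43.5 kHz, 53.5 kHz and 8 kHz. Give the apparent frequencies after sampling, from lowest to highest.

0.5 kHz, 8 kHz, 10.5 kHz, 23.5 kHz

fs/2 = 27 kHz.
185.5 kHz mod fs = 23.5 kHz.
23.5 kHz ≤ fs/2 = 27 kHz, appears at 23.5 kHz.
100 kHz mod fs = 46 kHz.
46 kHz > fs/2 = 27 kHz, folds to fs − 46 kHz = 8 kHz.
43.5 kHz > fs/2 = 27 kHz, folds to fs − 43.5 kHz = 10.5 kHz.
53.5 kHz > fs/2 = 27 kHz, folds to fs − 53.5 kHz = 0.5 kHz.
8 kHz ≤ fs/2 = 27 kHz, passes unchanged.
Distinct values: {0.5 kHz, 8 kHz, 10.5 kHz, 23.5 kHz}.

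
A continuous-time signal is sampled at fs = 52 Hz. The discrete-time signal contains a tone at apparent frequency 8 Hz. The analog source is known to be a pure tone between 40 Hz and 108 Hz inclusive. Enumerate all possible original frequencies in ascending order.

Frequencies that alias to 8 Hz are k·fs ± 8 Hz for integer k ≥ 0.
k=0: 8 Hz.
k=1: 44 Hz, 60 Hz.
k=2: 96 Hz, 112 Hz.
k=3: 148 Hz, 164 Hz.
Within [40 Hz, 108 Hz]: 44 Hz, 60 Hz, 96 Hz.

44 Hz, 60 Hz, 96 Hz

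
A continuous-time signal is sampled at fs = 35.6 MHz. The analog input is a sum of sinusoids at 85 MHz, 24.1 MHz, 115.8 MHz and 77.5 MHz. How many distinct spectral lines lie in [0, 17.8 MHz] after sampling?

4

fs/2 = 17.8 MHz.
85 MHz mod fs = 13.8 MHz.
13.8 MHz ≤ fs/2 = 17.8 MHz, appears at 13.8 MHz.
24.1 MHz > fs/2 = 17.8 MHz, folds to fs − 24.1 MHz = 11.5 MHz.
115.8 MHz mod fs = 9 MHz.
9 MHz ≤ fs/2 = 17.8 MHz, appears at 9 MHz.
77.5 MHz mod fs = 6.3 MHz.
6.3 MHz ≤ fs/2 = 17.8 MHz, appears at 6.3 MHz.
Distinct values: {6.3 MHz, 9 MHz, 11.5 MHz, 13.8 MHz} → 4.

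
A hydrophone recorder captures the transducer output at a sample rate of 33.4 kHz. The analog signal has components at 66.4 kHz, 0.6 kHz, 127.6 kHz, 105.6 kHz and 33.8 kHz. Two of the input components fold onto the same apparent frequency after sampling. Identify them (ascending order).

33.8 kHz, 66.4 kHz

fs/2 = 16.7 kHz.
66.4 kHz mod fs = 33 kHz.
33 kHz > fs/2 = 16.7 kHz, folds to fs − 33 kHz = 0.4 kHz.
0.6 kHz ≤ fs/2 = 16.7 kHz, passes unchanged.
127.6 kHz mod fs = 27.4 kHz.
27.4 kHz > fs/2 = 16.7 kHz, folds to fs − 27.4 kHz = 6 kHz.
105.6 kHz mod fs = 5.4 kHz.
5.4 kHz ≤ fs/2 = 16.7 kHz, appears at 5.4 kHz.
33.8 kHz mod fs = 0.4 kHz.
0.4 kHz ≤ fs/2 = 16.7 kHz, appears at 0.4 kHz.
33.8 kHz and 66.4 kHz both map to 0.4 kHz.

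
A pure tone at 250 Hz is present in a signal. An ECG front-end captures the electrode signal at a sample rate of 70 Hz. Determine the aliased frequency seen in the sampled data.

250 Hz mod fs = 40 Hz.
40 Hz > fs/2 = 35 Hz, folds to fs − 40 Hz = 30 Hz.

30 Hz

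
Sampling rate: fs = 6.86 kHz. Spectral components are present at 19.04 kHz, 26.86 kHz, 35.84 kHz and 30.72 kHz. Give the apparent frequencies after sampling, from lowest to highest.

0.58 kHz, 1.54 kHz, 3.28 kHz

fs/2 = 3.43 kHz.
19.04 kHz mod fs = 5.32 kHz.
5.32 kHz > fs/2 = 3.43 kHz, folds to fs − 5.32 kHz = 1.54 kHz.
26.86 kHz mod fs = 6.28 kHz.
6.28 kHz > fs/2 = 3.43 kHz, folds to fs − 6.28 kHz = 0.58 kHz.
35.84 kHz mod fs = 1.54 kHz.
1.54 kHz ≤ fs/2 = 3.43 kHz, appears at 1.54 kHz.
30.72 kHz mod fs = 3.28 kHz.
3.28 kHz ≤ fs/2 = 3.43 kHz, appears at 3.28 kHz.
Distinct values: {0.58 kHz, 1.54 kHz, 3.28 kHz}.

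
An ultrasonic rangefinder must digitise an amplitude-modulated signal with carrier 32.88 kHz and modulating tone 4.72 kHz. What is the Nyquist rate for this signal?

AM sidebands sit at fc ± fm = 28.16 kHz and 37.6 kHz.
Highest-frequency component: 37.6 kHz.
Nyquist rate = 2 × 37.6 kHz = 75.2 kHz.

75.2 kHz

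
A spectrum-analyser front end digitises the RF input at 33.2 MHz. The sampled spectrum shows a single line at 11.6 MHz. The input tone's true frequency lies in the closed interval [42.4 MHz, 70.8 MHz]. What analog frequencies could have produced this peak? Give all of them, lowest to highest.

Frequencies that alias to 11.6 MHz are k·fs ± 11.6 MHz for integer k ≥ 0.
k=0: 11.6 MHz.
k=1: 21.6 MHz, 44.8 MHz.
k=2: 54.8 MHz, 78 MHz.
k=3: 88 MHz, 111.2 MHz.
Within [42.4 MHz, 70.8 MHz]: 44.8 MHz, 54.8 MHz.

44.8 MHz, 54.8 MHz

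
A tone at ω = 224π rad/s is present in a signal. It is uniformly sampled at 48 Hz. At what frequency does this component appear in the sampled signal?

16 Hz

ω = 224π rad/s → f = ω/(2π) = 112 Hz.
112 Hz mod fs = 16 Hz.
16 Hz ≤ fs/2 = 24 Hz, appears at 16 Hz.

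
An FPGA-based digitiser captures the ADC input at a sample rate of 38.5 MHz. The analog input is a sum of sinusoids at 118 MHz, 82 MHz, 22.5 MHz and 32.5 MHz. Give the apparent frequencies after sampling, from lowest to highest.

fs/2 = 19.25 MHz.
118 MHz mod fs = 2.5 MHz.
2.5 MHz ≤ fs/2 = 19.25 MHz, appears at 2.5 MHz.
82 MHz mod fs = 5 MHz.
5 MHz ≤ fs/2 = 19.25 MHz, appears at 5 MHz.
22.5 MHz > fs/2 = 19.25 MHz, folds to fs − 22.5 MHz = 16 MHz.
32.5 MHz > fs/2 = 19.25 MHz, folds to fs − 32.5 MHz = 6 MHz.
Distinct values: {2.5 MHz, 5 MHz, 6 MHz, 16 MHz}.

2.5 MHz, 5 MHz, 6 MHz, 16 MHz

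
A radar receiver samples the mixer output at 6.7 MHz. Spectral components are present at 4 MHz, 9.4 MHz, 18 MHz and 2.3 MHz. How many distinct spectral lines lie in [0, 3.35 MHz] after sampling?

fs/2 = 3.35 MHz.
4 MHz > fs/2 = 3.35 MHz, folds to fs − 4 MHz = 2.7 MHz.
9.4 MHz mod fs = 2.7 MHz.
2.7 MHz ≤ fs/2 = 3.35 MHz, appears at 2.7 MHz.
18 MHz mod fs = 4.6 MHz.
4.6 MHz > fs/2 = 3.35 MHz, folds to fs − 4.6 MHz = 2.1 MHz.
2.3 MHz ≤ fs/2 = 3.35 MHz, passes unchanged.
Distinct values: {2.1 MHz, 2.3 MHz, 2.7 MHz} → 3.

3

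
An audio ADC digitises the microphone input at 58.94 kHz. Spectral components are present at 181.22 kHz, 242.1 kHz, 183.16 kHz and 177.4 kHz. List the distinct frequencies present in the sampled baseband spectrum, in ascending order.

0.58 kHz, 4.4 kHz, 6.34 kHz

fs/2 = 29.47 kHz.
181.22 kHz mod fs = 4.4 kHz.
4.4 kHz ≤ fs/2 = 29.47 kHz, appears at 4.4 kHz.
242.1 kHz mod fs = 6.34 kHz.
6.34 kHz ≤ fs/2 = 29.47 kHz, appears at 6.34 kHz.
183.16 kHz mod fs = 6.34 kHz.
6.34 kHz ≤ fs/2 = 29.47 kHz, appears at 6.34 kHz.
177.4 kHz mod fs = 0.58 kHz.
0.58 kHz ≤ fs/2 = 29.47 kHz, appears at 0.58 kHz.
Distinct values: {0.58 kHz, 4.4 kHz, 6.34 kHz}.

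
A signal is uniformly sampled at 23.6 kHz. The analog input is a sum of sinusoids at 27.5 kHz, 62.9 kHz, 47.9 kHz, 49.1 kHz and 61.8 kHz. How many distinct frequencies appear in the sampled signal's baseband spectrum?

fs/2 = 11.8 kHz.
27.5 kHz mod fs = 3.9 kHz.
3.9 kHz ≤ fs/2 = 11.8 kHz, appears at 3.9 kHz.
62.9 kHz mod fs = 15.7 kHz.
15.7 kHz > fs/2 = 11.8 kHz, folds to fs − 15.7 kHz = 7.9 kHz.
47.9 kHz mod fs = 0.7 kHz.
0.7 kHz ≤ fs/2 = 11.8 kHz, appears at 0.7 kHz.
49.1 kHz mod fs = 1.9 kHz.
1.9 kHz ≤ fs/2 = 11.8 kHz, appears at 1.9 kHz.
61.8 kHz mod fs = 14.6 kHz.
14.6 kHz > fs/2 = 11.8 kHz, folds to fs − 14.6 kHz = 9 kHz.
Distinct values: {0.7 kHz, 1.9 kHz, 3.9 kHz, 7.9 kHz, 9 kHz} → 5.

5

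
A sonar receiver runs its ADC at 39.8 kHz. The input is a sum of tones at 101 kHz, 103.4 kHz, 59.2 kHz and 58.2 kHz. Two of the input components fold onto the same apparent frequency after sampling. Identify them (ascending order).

fs/2 = 19.9 kHz.
101 kHz mod fs = 21.4 kHz.
21.4 kHz > fs/2 = 19.9 kHz, folds to fs − 21.4 kHz = 18.4 kHz.
103.4 kHz mod fs = 23.8 kHz.
23.8 kHz > fs/2 = 19.9 kHz, folds to fs − 23.8 kHz = 16 kHz.
59.2 kHz mod fs = 19.4 kHz.
19.4 kHz ≤ fs/2 = 19.9 kHz, appears at 19.4 kHz.
58.2 kHz mod fs = 18.4 kHz.
18.4 kHz ≤ fs/2 = 19.9 kHz, appears at 18.4 kHz.
58.2 kHz and 101 kHz both map to 18.4 kHz.

58.2 kHz, 101 kHz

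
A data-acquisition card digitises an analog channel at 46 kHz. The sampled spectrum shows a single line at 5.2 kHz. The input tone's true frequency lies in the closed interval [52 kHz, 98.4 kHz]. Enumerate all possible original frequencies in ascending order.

Frequencies that alias to 5.2 kHz are k·fs ± 5.2 kHz for integer k ≥ 0.
k=0: 5.2 kHz.
k=1: 40.8 kHz, 51.2 kHz.
k=2: 86.8 kHz, 97.2 kHz.
k=3: 132.8 kHz, 143.2 kHz.
Within [52 kHz, 98.4 kHz]: 86.8 kHz, 97.2 kHz.

86.8 kHz, 97.2 kHz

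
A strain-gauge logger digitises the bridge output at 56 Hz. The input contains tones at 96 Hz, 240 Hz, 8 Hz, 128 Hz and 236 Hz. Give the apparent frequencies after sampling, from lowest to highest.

8 Hz, 12 Hz, 16 Hz

fs/2 = 28 Hz.
96 Hz mod fs = 40 Hz.
40 Hz > fs/2 = 28 Hz, folds to fs − 40 Hz = 16 Hz.
240 Hz mod fs = 16 Hz.
16 Hz ≤ fs/2 = 28 Hz, appears at 16 Hz.
8 Hz ≤ fs/2 = 28 Hz, passes unchanged.
128 Hz mod fs = 16 Hz.
16 Hz ≤ fs/2 = 28 Hz, appears at 16 Hz.
236 Hz mod fs = 12 Hz.
12 Hz ≤ fs/2 = 28 Hz, appears at 12 Hz.
Distinct values: {8 Hz, 12 Hz, 16 Hz}.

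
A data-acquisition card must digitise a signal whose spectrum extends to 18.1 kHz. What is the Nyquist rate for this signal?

Nyquist rate = 2 × 18.1 kHz = 36.2 kHz.

36.2 kHz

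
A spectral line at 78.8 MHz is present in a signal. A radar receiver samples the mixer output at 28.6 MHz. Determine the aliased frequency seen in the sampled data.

7 MHz

78.8 MHz mod fs = 21.6 MHz.
21.6 MHz > fs/2 = 14.3 MHz, folds to fs − 21.6 MHz = 7 MHz.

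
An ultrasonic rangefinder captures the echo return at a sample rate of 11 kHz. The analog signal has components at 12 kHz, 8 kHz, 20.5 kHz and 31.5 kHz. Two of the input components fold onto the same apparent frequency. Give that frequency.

fs/2 = 5.5 kHz.
12 kHz mod fs = 1 kHz.
1 kHz ≤ fs/2 = 5.5 kHz, appears at 1 kHz.
8 kHz > fs/2 = 5.5 kHz, folds to fs − 8 kHz = 3 kHz.
20.5 kHz mod fs = 9.5 kHz.
9.5 kHz > fs/2 = 5.5 kHz, folds to fs − 9.5 kHz = 1.5 kHz.
31.5 kHz mod fs = 9.5 kHz.
9.5 kHz > fs/2 = 5.5 kHz, folds to fs − 9.5 kHz = 1.5 kHz.
20.5 kHz and 31.5 kHz both map to 1.5 kHz.

1.5 kHz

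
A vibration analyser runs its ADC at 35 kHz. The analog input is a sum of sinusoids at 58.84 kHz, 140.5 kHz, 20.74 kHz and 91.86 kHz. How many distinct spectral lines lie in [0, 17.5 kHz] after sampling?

fs/2 = 17.5 kHz.
58.84 kHz mod fs = 23.84 kHz.
23.84 kHz > fs/2 = 17.5 kHz, folds to fs − 23.84 kHz = 11.16 kHz.
140.5 kHz mod fs = 0.5 kHz.
0.5 kHz ≤ fs/2 = 17.5 kHz, appears at 0.5 kHz.
20.74 kHz > fs/2 = 17.5 kHz, folds to fs − 20.74 kHz = 14.26 kHz.
91.86 kHz mod fs = 21.86 kHz.
21.86 kHz > fs/2 = 17.5 kHz, folds to fs − 21.86 kHz = 13.14 kHz.
Distinct values: {0.5 kHz, 11.16 kHz, 13.14 kHz, 14.26 kHz} → 4.

4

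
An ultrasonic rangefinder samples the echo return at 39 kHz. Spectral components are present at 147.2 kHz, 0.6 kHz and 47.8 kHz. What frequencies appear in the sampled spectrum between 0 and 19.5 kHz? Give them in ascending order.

fs/2 = 19.5 kHz.
147.2 kHz mod fs = 30.2 kHz.
30.2 kHz > fs/2 = 19.5 kHz, folds to fs − 30.2 kHz = 8.8 kHz.
0.6 kHz ≤ fs/2 = 19.5 kHz, passes unchanged.
47.8 kHz mod fs = 8.8 kHz.
8.8 kHz ≤ fs/2 = 19.5 kHz, appears at 8.8 kHz.
Distinct values: {0.6 kHz, 8.8 kHz}.

0.6 kHz, 8.8 kHz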